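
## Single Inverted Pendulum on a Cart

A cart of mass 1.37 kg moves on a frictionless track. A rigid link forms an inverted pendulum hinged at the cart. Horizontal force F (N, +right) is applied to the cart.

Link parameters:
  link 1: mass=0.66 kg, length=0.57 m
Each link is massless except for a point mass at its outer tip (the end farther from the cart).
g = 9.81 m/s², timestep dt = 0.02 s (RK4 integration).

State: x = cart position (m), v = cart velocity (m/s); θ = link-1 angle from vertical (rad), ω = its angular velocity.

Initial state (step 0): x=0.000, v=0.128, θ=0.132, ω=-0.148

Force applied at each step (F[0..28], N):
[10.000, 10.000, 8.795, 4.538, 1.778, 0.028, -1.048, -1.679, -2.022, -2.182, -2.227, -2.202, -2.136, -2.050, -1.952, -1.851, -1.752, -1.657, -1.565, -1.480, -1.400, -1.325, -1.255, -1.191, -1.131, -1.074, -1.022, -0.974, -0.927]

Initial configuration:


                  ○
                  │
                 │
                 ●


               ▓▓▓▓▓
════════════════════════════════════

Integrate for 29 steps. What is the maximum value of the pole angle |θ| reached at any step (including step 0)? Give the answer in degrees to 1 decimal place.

apply F[0]=+10.000 → step 1: x=0.004, v=0.261, θ=0.127, ω=-0.334
apply F[1]=+10.000 → step 2: x=0.010, v=0.394, θ=0.119, ω=-0.525
apply F[2]=+8.795 → step 3: x=0.019, v=0.512, θ=0.106, ω=-0.691
apply F[3]=+4.538 → step 4: x=0.030, v=0.569, θ=0.092, ω=-0.756
apply F[4]=+1.778 → step 5: x=0.042, v=0.587, θ=0.077, ω=-0.759
apply F[5]=+0.028 → step 6: x=0.054, v=0.581, θ=0.062, ω=-0.724
apply F[6]=-1.048 → step 7: x=0.065, v=0.561, θ=0.048, ω=-0.670
apply F[7]=-1.679 → step 8: x=0.076, v=0.532, θ=0.035, ω=-0.606
apply F[8]=-2.022 → step 9: x=0.086, v=0.500, θ=0.024, ω=-0.539
apply F[9]=-2.182 → step 10: x=0.096, v=0.467, θ=0.014, ω=-0.474
apply F[10]=-2.227 → step 11: x=0.105, v=0.433, θ=0.005, ω=-0.412
apply F[11]=-2.202 → step 12: x=0.113, v=0.401, θ=-0.003, ω=-0.355
apply F[12]=-2.136 → step 13: x=0.121, v=0.370, θ=-0.009, ω=-0.304
apply F[13]=-2.050 → step 14: x=0.128, v=0.342, θ=-0.015, ω=-0.257
apply F[14]=-1.952 → step 15: x=0.135, v=0.315, θ=-0.020, ω=-0.216
apply F[15]=-1.851 → step 16: x=0.141, v=0.290, θ=-0.024, ω=-0.180
apply F[16]=-1.752 → step 17: x=0.146, v=0.267, θ=-0.027, ω=-0.148
apply F[17]=-1.657 → step 18: x=0.151, v=0.245, θ=-0.030, ω=-0.120
apply F[18]=-1.565 → step 19: x=0.156, v=0.225, θ=-0.032, ω=-0.095
apply F[19]=-1.480 → step 20: x=0.160, v=0.207, θ=-0.033, ω=-0.074
apply F[20]=-1.400 → step 21: x=0.164, v=0.189, θ=-0.035, ω=-0.056
apply F[21]=-1.325 → step 22: x=0.168, v=0.173, θ=-0.036, ω=-0.040
apply F[22]=-1.255 → step 23: x=0.171, v=0.158, θ=-0.036, ω=-0.026
apply F[23]=-1.191 → step 24: x=0.174, v=0.144, θ=-0.037, ω=-0.014
apply F[24]=-1.131 → step 25: x=0.177, v=0.131, θ=-0.037, ω=-0.004
apply F[25]=-1.074 → step 26: x=0.180, v=0.119, θ=-0.037, ω=0.005
apply F[26]=-1.022 → step 27: x=0.182, v=0.108, θ=-0.037, ω=0.012
apply F[27]=-0.974 → step 28: x=0.184, v=0.097, θ=-0.036, ω=0.018
apply F[28]=-0.927 → step 29: x=0.186, v=0.087, θ=-0.036, ω=0.024
Max |angle| over trajectory = 0.132 rad = 7.6°.

Answer: 7.6°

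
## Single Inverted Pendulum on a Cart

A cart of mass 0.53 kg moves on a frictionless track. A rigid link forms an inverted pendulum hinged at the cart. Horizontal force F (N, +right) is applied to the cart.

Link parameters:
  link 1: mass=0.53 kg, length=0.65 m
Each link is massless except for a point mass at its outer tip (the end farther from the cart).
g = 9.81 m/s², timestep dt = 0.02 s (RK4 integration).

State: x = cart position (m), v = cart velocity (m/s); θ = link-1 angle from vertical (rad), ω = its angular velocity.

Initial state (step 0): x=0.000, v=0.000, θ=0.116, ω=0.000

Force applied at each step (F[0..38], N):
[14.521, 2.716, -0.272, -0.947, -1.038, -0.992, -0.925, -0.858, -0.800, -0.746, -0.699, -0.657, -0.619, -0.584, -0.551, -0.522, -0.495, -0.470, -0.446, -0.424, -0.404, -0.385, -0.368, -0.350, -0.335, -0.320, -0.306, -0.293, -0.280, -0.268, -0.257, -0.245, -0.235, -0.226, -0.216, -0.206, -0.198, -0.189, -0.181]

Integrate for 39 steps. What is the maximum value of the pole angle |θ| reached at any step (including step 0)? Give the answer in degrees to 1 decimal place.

Answer: 6.6°

Derivation:
apply F[0]=+14.521 → step 1: x=0.005, v=0.520, θ=0.108, ω=-0.760
apply F[1]=+2.716 → step 2: x=0.016, v=0.602, θ=0.092, ω=-0.857
apply F[2]=-0.272 → step 3: x=0.028, v=0.577, θ=0.076, ω=-0.792
apply F[3]=-0.947 → step 4: x=0.039, v=0.528, θ=0.061, ω=-0.697
apply F[4]=-1.038 → step 5: x=0.049, v=0.479, θ=0.048, ω=-0.605
apply F[5]=-0.992 → step 6: x=0.058, v=0.434, θ=0.037, ω=-0.522
apply F[6]=-0.925 → step 7: x=0.067, v=0.393, θ=0.027, ω=-0.450
apply F[7]=-0.858 → step 8: x=0.074, v=0.356, θ=0.019, ω=-0.386
apply F[8]=-0.800 → step 9: x=0.081, v=0.323, θ=0.011, ω=-0.331
apply F[9]=-0.746 → step 10: x=0.087, v=0.293, θ=0.005, ω=-0.283
apply F[10]=-0.699 → step 11: x=0.093, v=0.266, θ=0.000, ω=-0.240
apply F[11]=-0.657 → step 12: x=0.098, v=0.242, θ=-0.004, ω=-0.204
apply F[12]=-0.619 → step 13: x=0.102, v=0.220, θ=-0.008, ω=-0.172
apply F[13]=-0.584 → step 14: x=0.107, v=0.199, θ=-0.011, ω=-0.144
apply F[14]=-0.551 → step 15: x=0.110, v=0.181, θ=-0.014, ω=-0.119
apply F[15]=-0.522 → step 16: x=0.114, v=0.164, θ=-0.016, ω=-0.098
apply F[16]=-0.495 → step 17: x=0.117, v=0.149, θ=-0.018, ω=-0.079
apply F[17]=-0.470 → step 18: x=0.120, v=0.135, θ=-0.019, ω=-0.063
apply F[18]=-0.446 → step 19: x=0.122, v=0.122, θ=-0.020, ω=-0.049
apply F[19]=-0.424 → step 20: x=0.125, v=0.110, θ=-0.021, ω=-0.037
apply F[20]=-0.404 → step 21: x=0.127, v=0.099, θ=-0.022, ω=-0.027
apply F[21]=-0.385 → step 22: x=0.129, v=0.089, θ=-0.022, ω=-0.018
apply F[22]=-0.368 → step 23: x=0.130, v=0.079, θ=-0.023, ω=-0.010
apply F[23]=-0.350 → step 24: x=0.132, v=0.071, θ=-0.023, ω=-0.004
apply F[24]=-0.335 → step 25: x=0.133, v=0.063, θ=-0.023, ω=0.002
apply F[25]=-0.320 → step 26: x=0.134, v=0.055, θ=-0.023, ω=0.007
apply F[26]=-0.306 → step 27: x=0.135, v=0.048, θ=-0.023, ω=0.011
apply F[27]=-0.293 → step 28: x=0.136, v=0.041, θ=-0.022, ω=0.015
apply F[28]=-0.280 → step 29: x=0.137, v=0.035, θ=-0.022, ω=0.017
apply F[29]=-0.268 → step 30: x=0.138, v=0.029, θ=-0.022, ω=0.020
apply F[30]=-0.257 → step 31: x=0.138, v=0.024, θ=-0.021, ω=0.022
apply F[31]=-0.245 → step 32: x=0.139, v=0.018, θ=-0.021, ω=0.024
apply F[32]=-0.235 → step 33: x=0.139, v=0.014, θ=-0.020, ω=0.025
apply F[33]=-0.226 → step 34: x=0.139, v=0.009, θ=-0.020, ω=0.026
apply F[34]=-0.216 → step 35: x=0.139, v=0.005, θ=-0.019, ω=0.027
apply F[35]=-0.206 → step 36: x=0.139, v=0.001, θ=-0.019, ω=0.027
apply F[36]=-0.198 → step 37: x=0.139, v=-0.003, θ=-0.018, ω=0.028
apply F[37]=-0.189 → step 38: x=0.139, v=-0.007, θ=-0.018, ω=0.028
apply F[38]=-0.181 → step 39: x=0.139, v=-0.010, θ=-0.017, ω=0.028
Max |angle| over trajectory = 0.116 rad = 6.6°.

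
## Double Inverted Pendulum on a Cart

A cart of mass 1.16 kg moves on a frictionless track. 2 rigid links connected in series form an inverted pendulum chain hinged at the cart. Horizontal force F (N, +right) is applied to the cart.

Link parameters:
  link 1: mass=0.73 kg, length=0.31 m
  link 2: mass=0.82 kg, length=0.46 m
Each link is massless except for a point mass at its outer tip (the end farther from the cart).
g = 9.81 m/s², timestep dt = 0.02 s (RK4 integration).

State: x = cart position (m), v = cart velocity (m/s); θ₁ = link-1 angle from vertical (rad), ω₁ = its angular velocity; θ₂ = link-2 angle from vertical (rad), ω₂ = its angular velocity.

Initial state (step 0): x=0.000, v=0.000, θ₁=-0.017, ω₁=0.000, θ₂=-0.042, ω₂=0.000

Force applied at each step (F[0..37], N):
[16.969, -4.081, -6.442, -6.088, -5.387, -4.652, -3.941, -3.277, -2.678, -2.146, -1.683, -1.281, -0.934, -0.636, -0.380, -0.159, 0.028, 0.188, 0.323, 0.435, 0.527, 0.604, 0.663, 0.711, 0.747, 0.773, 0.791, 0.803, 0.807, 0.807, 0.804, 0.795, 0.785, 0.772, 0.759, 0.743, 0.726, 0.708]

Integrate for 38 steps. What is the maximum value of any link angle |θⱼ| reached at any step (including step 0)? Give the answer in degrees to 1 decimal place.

apply F[0]=+16.969 → step 1: x=0.003, v=0.298, θ₁=-0.027, ω₁=-0.958, θ₂=-0.042, ω₂=-0.019
apply F[1]=-4.081 → step 2: x=0.008, v=0.236, θ₁=-0.044, ω₁=-0.778, θ₂=-0.043, ω₂=-0.025
apply F[2]=-6.442 → step 3: x=0.012, v=0.139, θ₁=-0.057, ω₁=-0.501, θ₂=-0.043, ω₂=-0.018
apply F[3]=-6.088 → step 4: x=0.014, v=0.050, θ₁=-0.064, ω₁=-0.267, θ₂=-0.043, ω₂=-0.002
apply F[4]=-5.387 → step 5: x=0.014, v=-0.025, θ₁=-0.068, ω₁=-0.083, θ₂=-0.043, ω₂=0.019
apply F[5]=-4.652 → step 6: x=0.013, v=-0.087, θ₁=-0.068, ω₁=0.055, θ₂=-0.043, ω₂=0.043
apply F[6]=-3.941 → step 7: x=0.011, v=-0.137, θ₁=-0.066, ω₁=0.156, θ₂=-0.041, ω₂=0.066
apply F[7]=-3.277 → step 8: x=0.008, v=-0.177, θ₁=-0.062, ω₁=0.226, θ₂=-0.040, ω₂=0.087
apply F[8]=-2.678 → step 9: x=0.004, v=-0.207, θ₁=-0.057, ω₁=0.271, θ₂=-0.038, ω₂=0.106
apply F[9]=-2.146 → step 10: x=-0.001, v=-0.230, θ₁=-0.051, ω₁=0.298, θ₂=-0.036, ω₂=0.122
apply F[10]=-1.683 → step 11: x=-0.005, v=-0.246, θ₁=-0.045, ω₁=0.310, θ₂=-0.033, ω₂=0.134
apply F[11]=-1.281 → step 12: x=-0.010, v=-0.257, θ₁=-0.039, ω₁=0.311, θ₂=-0.030, ω₂=0.144
apply F[12]=-0.934 → step 13: x=-0.016, v=-0.264, θ₁=-0.033, ω₁=0.304, θ₂=-0.027, ω₂=0.150
apply F[13]=-0.636 → step 14: x=-0.021, v=-0.267, θ₁=-0.027, ω₁=0.292, θ₂=-0.024, ω₂=0.154
apply F[14]=-0.380 → step 15: x=-0.026, v=-0.267, θ₁=-0.021, ω₁=0.276, θ₂=-0.021, ω₂=0.156
apply F[15]=-0.159 → step 16: x=-0.031, v=-0.265, θ₁=-0.016, ω₁=0.258, θ₂=-0.018, ω₂=0.155
apply F[16]=+0.028 → step 17: x=-0.037, v=-0.261, θ₁=-0.011, ω₁=0.239, θ₂=-0.015, ω₂=0.152
apply F[17]=+0.188 → step 18: x=-0.042, v=-0.255, θ₁=-0.007, ω₁=0.218, θ₂=-0.012, ω₂=0.148
apply F[18]=+0.323 → step 19: x=-0.047, v=-0.249, θ₁=-0.002, ω₁=0.198, θ₂=-0.009, ω₂=0.142
apply F[19]=+0.435 → step 20: x=-0.052, v=-0.241, θ₁=0.001, ω₁=0.178, θ₂=-0.006, ω₂=0.136
apply F[20]=+0.527 → step 21: x=-0.057, v=-0.233, θ₁=0.005, ω₁=0.159, θ₂=-0.004, ω₂=0.129
apply F[21]=+0.604 → step 22: x=-0.061, v=-0.224, θ₁=0.008, ω₁=0.140, θ₂=-0.001, ω₂=0.121
apply F[22]=+0.663 → step 23: x=-0.066, v=-0.215, θ₁=0.010, ω₁=0.123, θ₂=0.001, ω₂=0.113
apply F[23]=+0.711 → step 24: x=-0.070, v=-0.206, θ₁=0.013, ω₁=0.107, θ₂=0.003, ω₂=0.104
apply F[24]=+0.747 → step 25: x=-0.074, v=-0.196, θ₁=0.015, ω₁=0.092, θ₂=0.005, ω₂=0.096
apply F[25]=+0.773 → step 26: x=-0.078, v=-0.187, θ₁=0.016, ω₁=0.079, θ₂=0.007, ω₂=0.087
apply F[26]=+0.791 → step 27: x=-0.081, v=-0.178, θ₁=0.018, ω₁=0.066, θ₂=0.009, ω₂=0.079
apply F[27]=+0.803 → step 28: x=-0.085, v=-0.169, θ₁=0.019, ω₁=0.055, θ₂=0.010, ω₂=0.071
apply F[28]=+0.807 → step 29: x=-0.088, v=-0.160, θ₁=0.020, ω₁=0.044, θ₂=0.012, ω₂=0.064
apply F[29]=+0.807 → step 30: x=-0.091, v=-0.151, θ₁=0.021, ω₁=0.035, θ₂=0.013, ω₂=0.056
apply F[30]=+0.804 → step 31: x=-0.094, v=-0.143, θ₁=0.021, ω₁=0.027, θ₂=0.014, ω₂=0.049
apply F[31]=+0.795 → step 32: x=-0.097, v=-0.135, θ₁=0.022, ω₁=0.020, θ₂=0.015, ω₂=0.043
apply F[32]=+0.785 → step 33: x=-0.099, v=-0.127, θ₁=0.022, ω₁=0.013, θ₂=0.016, ω₂=0.037
apply F[33]=+0.772 → step 34: x=-0.102, v=-0.120, θ₁=0.022, ω₁=0.008, θ₂=0.016, ω₂=0.031
apply F[34]=+0.759 → step 35: x=-0.104, v=-0.112, θ₁=0.022, ω₁=0.003, θ₂=0.017, ω₂=0.026
apply F[35]=+0.743 → step 36: x=-0.106, v=-0.105, θ₁=0.022, ω₁=-0.001, θ₂=0.017, ω₂=0.021
apply F[36]=+0.726 → step 37: x=-0.108, v=-0.099, θ₁=0.022, ω₁=-0.005, θ₂=0.018, ω₂=0.016
apply F[37]=+0.708 → step 38: x=-0.110, v=-0.092, θ₁=0.022, ω₁=-0.008, θ₂=0.018, ω₂=0.012
Max |angle| over trajectory = 0.068 rad = 3.9°.

Answer: 3.9°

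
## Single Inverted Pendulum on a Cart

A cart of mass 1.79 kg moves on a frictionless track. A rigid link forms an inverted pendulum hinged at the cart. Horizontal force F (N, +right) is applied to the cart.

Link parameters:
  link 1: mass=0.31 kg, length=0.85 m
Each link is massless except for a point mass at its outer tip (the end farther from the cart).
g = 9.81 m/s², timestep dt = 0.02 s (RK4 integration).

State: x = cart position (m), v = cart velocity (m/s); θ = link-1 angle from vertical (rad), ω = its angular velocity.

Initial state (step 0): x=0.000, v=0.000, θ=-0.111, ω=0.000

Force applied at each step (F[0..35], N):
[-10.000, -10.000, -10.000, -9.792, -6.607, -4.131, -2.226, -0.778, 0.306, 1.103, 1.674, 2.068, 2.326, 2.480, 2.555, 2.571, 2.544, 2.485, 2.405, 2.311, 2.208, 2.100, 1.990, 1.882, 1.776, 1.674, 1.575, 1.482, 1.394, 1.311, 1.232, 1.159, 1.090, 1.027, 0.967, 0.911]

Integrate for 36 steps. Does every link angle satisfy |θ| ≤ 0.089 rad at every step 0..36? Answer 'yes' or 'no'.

Answer: no

Derivation:
apply F[0]=-10.000 → step 1: x=-0.001, v=-0.108, θ=-0.110, ω=0.101
apply F[1]=-10.000 → step 2: x=-0.004, v=-0.216, θ=-0.107, ω=0.202
apply F[2]=-10.000 → step 3: x=-0.010, v=-0.324, θ=-0.102, ω=0.304
apply F[3]=-9.792 → step 4: x=-0.017, v=-0.430, θ=-0.095, ω=0.405
apply F[4]=-6.607 → step 5: x=-0.027, v=-0.500, θ=-0.086, ω=0.467
apply F[5]=-4.131 → step 6: x=-0.037, v=-0.544, θ=-0.076, ω=0.499
apply F[6]=-2.226 → step 7: x=-0.048, v=-0.566, θ=-0.066, ω=0.509
apply F[7]=-0.778 → step 8: x=-0.059, v=-0.573, θ=-0.056, ω=0.503
apply F[8]=+0.306 → step 9: x=-0.071, v=-0.568, θ=-0.046, ω=0.485
apply F[9]=+1.103 → step 10: x=-0.082, v=-0.554, θ=-0.037, ω=0.459
apply F[10]=+1.674 → step 11: x=-0.093, v=-0.534, θ=-0.028, ω=0.429
apply F[11]=+2.068 → step 12: x=-0.103, v=-0.510, θ=-0.020, ω=0.395
apply F[12]=+2.326 → step 13: x=-0.113, v=-0.484, θ=-0.012, ω=0.360
apply F[13]=+2.480 → step 14: x=-0.123, v=-0.456, θ=-0.005, ω=0.325
apply F[14]=+2.555 → step 15: x=-0.132, v=-0.427, θ=0.001, ω=0.291
apply F[15]=+2.571 → step 16: x=-0.140, v=-0.399, θ=0.006, ω=0.258
apply F[16]=+2.544 → step 17: x=-0.148, v=-0.370, θ=0.011, ω=0.227
apply F[17]=+2.485 → step 18: x=-0.155, v=-0.343, θ=0.015, ω=0.198
apply F[18]=+2.405 → step 19: x=-0.161, v=-0.317, θ=0.019, ω=0.171
apply F[19]=+2.311 → step 20: x=-0.167, v=-0.292, θ=0.022, ω=0.146
apply F[20]=+2.208 → step 21: x=-0.173, v=-0.268, θ=0.025, ω=0.124
apply F[21]=+2.100 → step 22: x=-0.178, v=-0.245, θ=0.027, ω=0.103
apply F[22]=+1.990 → step 23: x=-0.183, v=-0.224, θ=0.029, ω=0.084
apply F[23]=+1.882 → step 24: x=-0.187, v=-0.204, θ=0.031, ω=0.068
apply F[24]=+1.776 → step 25: x=-0.191, v=-0.185, θ=0.032, ω=0.053
apply F[25]=+1.674 → step 26: x=-0.194, v=-0.168, θ=0.033, ω=0.040
apply F[26]=+1.575 → step 27: x=-0.198, v=-0.151, θ=0.033, ω=0.028
apply F[27]=+1.482 → step 28: x=-0.201, v=-0.136, θ=0.034, ω=0.018
apply F[28]=+1.394 → step 29: x=-0.203, v=-0.121, θ=0.034, ω=0.008
apply F[29]=+1.311 → step 30: x=-0.205, v=-0.108, θ=0.034, ω=0.000
apply F[30]=+1.232 → step 31: x=-0.207, v=-0.095, θ=0.034, ω=-0.007
apply F[31]=+1.159 → step 32: x=-0.209, v=-0.083, θ=0.034, ω=-0.013
apply F[32]=+1.090 → step 33: x=-0.211, v=-0.072, θ=0.034, ω=-0.018
apply F[33]=+1.027 → step 34: x=-0.212, v=-0.062, θ=0.033, ω=-0.022
apply F[34]=+0.967 → step 35: x=-0.213, v=-0.052, θ=0.033, ω=-0.026
apply F[35]=+0.911 → step 36: x=-0.214, v=-0.043, θ=0.032, ω=-0.029
Max |angle| over trajectory = 0.111 rad; bound = 0.089 → exceeded.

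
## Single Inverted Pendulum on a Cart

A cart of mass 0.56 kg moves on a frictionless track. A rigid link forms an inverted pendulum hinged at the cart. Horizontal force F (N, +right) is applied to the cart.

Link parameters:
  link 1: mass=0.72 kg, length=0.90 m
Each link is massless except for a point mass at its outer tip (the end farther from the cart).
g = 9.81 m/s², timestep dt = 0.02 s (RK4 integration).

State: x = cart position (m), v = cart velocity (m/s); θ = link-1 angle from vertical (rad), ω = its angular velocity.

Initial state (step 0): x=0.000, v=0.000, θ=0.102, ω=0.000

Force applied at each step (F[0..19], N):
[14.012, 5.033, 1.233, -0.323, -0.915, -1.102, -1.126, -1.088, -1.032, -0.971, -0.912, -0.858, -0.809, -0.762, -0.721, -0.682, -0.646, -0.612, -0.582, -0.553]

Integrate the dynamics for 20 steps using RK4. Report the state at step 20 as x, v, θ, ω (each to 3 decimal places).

Answer: x=0.144, v=0.126, θ=-0.020, ω=-0.046

Derivation:
apply F[0]=+14.012 → step 1: x=0.005, v=0.469, θ=0.097, ω=-0.497
apply F[1]=+5.033 → step 2: x=0.016, v=0.625, θ=0.086, ω=-0.650
apply F[2]=+1.233 → step 3: x=0.028, v=0.650, θ=0.072, ω=-0.660
apply F[3]=-0.323 → step 4: x=0.041, v=0.623, θ=0.060, ω=-0.615
apply F[4]=-0.915 → step 5: x=0.053, v=0.577, θ=0.048, ω=-0.553
apply F[5]=-1.102 → step 6: x=0.064, v=0.527, θ=0.038, ω=-0.488
apply F[6]=-1.126 → step 7: x=0.074, v=0.479, θ=0.029, ω=-0.427
apply F[7]=-1.088 → step 8: x=0.083, v=0.434, θ=0.021, ω=-0.372
apply F[8]=-1.032 → step 9: x=0.092, v=0.393, θ=0.014, ω=-0.323
apply F[9]=-0.971 → step 10: x=0.099, v=0.356, θ=0.008, ω=-0.279
apply F[10]=-0.912 → step 11: x=0.106, v=0.322, θ=0.002, ω=-0.240
apply F[11]=-0.858 → step 12: x=0.112, v=0.291, θ=-0.002, ω=-0.206
apply F[12]=-0.809 → step 13: x=0.118, v=0.263, θ=-0.006, ω=-0.176
apply F[13]=-0.762 → step 14: x=0.123, v=0.238, θ=-0.009, ω=-0.150
apply F[14]=-0.721 → step 15: x=0.127, v=0.215, θ=-0.012, ω=-0.126
apply F[15]=-0.682 → step 16: x=0.131, v=0.194, θ=-0.014, ω=-0.106
apply F[16]=-0.646 → step 17: x=0.135, v=0.175, θ=-0.016, ω=-0.088
apply F[17]=-0.612 → step 18: x=0.138, v=0.157, θ=-0.018, ω=-0.072
apply F[18]=-0.582 → step 19: x=0.141, v=0.141, θ=-0.019, ω=-0.058
apply F[19]=-0.553 → step 20: x=0.144, v=0.126, θ=-0.020, ω=-0.046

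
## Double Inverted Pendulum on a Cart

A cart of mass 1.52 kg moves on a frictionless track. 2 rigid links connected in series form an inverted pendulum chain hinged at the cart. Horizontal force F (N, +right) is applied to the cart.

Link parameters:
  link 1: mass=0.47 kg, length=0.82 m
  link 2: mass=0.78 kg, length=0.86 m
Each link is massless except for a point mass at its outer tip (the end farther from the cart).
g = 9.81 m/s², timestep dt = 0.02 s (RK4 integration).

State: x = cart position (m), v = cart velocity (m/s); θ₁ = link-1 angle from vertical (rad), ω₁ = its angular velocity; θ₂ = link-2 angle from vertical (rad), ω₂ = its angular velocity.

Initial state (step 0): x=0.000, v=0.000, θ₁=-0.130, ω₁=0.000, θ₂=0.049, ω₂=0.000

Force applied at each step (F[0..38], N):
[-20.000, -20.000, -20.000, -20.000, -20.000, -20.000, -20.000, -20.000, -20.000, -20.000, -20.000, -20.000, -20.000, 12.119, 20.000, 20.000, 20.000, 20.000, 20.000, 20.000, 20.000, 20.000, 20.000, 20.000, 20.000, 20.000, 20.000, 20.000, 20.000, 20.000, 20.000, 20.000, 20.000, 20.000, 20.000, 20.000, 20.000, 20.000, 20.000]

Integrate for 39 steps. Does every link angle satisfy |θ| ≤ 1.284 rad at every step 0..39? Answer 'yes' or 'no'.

apply F[0]=-20.000 → step 1: x=-0.002, v=-0.240, θ₁=-0.128, ω₁=0.184, θ₂=0.050, ω₂=0.118
apply F[1]=-20.000 → step 2: x=-0.010, v=-0.482, θ₁=-0.123, ω₁=0.371, θ₂=0.054, ω₂=0.234
apply F[2]=-20.000 → step 3: x=-0.022, v=-0.725, θ₁=-0.113, ω₁=0.565, θ₂=0.059, ω₂=0.346
apply F[3]=-20.000 → step 4: x=-0.039, v=-0.970, θ₁=-0.100, ω₁=0.769, θ₂=0.067, ω₂=0.452
apply F[4]=-20.000 → step 5: x=-0.061, v=-1.219, θ₁=-0.082, ω₁=0.986, θ₂=0.078, ω₂=0.550
apply F[5]=-20.000 → step 6: x=-0.087, v=-1.471, θ₁=-0.060, ω₁=1.220, θ₂=0.089, ω₂=0.637
apply F[6]=-20.000 → step 7: x=-0.119, v=-1.728, θ₁=-0.033, ω₁=1.475, θ₂=0.103, ω₂=0.711
apply F[7]=-20.000 → step 8: x=-0.157, v=-1.988, θ₁=-0.001, ω₁=1.751, θ₂=0.118, ω₂=0.770
apply F[8]=-20.000 → step 9: x=-0.199, v=-2.253, θ₁=0.037, ω₁=2.052, θ₂=0.134, ω₂=0.811
apply F[9]=-20.000 → step 10: x=-0.247, v=-2.521, θ₁=0.081, ω₁=2.377, θ₂=0.150, ω₂=0.835
apply F[10]=-20.000 → step 11: x=-0.300, v=-2.788, θ₁=0.132, ω₁=2.721, θ₂=0.167, ω₂=0.844
apply F[11]=-20.000 → step 12: x=-0.358, v=-3.052, θ₁=0.190, ω₁=3.077, θ₂=0.184, ω₂=0.845
apply F[12]=-20.000 → step 13: x=-0.422, v=-3.307, θ₁=0.255, ω₁=3.429, θ₂=0.201, ω₂=0.850
apply F[13]=+12.119 → step 14: x=-0.486, v=-3.156, θ₁=0.323, ω₁=3.326, θ₂=0.218, ω₂=0.841
apply F[14]=+20.000 → step 15: x=-0.547, v=-2.917, θ₁=0.387, ω₁=3.157, θ₂=0.234, ω₂=0.806
apply F[15]=+20.000 → step 16: x=-0.603, v=-2.688, θ₁=0.449, ω₁=3.034, θ₂=0.250, ω₂=0.750
apply F[16]=+20.000 → step 17: x=-0.655, v=-2.469, θ₁=0.509, ω₁=2.955, θ₂=0.264, ω₂=0.672
apply F[17]=+20.000 → step 18: x=-0.702, v=-2.256, θ₁=0.568, ω₁=2.915, θ₂=0.277, ω₂=0.575
apply F[18]=+20.000 → step 19: x=-0.745, v=-2.047, θ₁=0.626, ω₁=2.909, θ₂=0.287, ω₂=0.461
apply F[19]=+20.000 → step 20: x=-0.784, v=-1.842, θ₁=0.684, ω₁=2.932, θ₂=0.295, ω₂=0.335
apply F[20]=+20.000 → step 21: x=-0.819, v=-1.637, θ₁=0.743, ω₁=2.981, θ₂=0.300, ω₂=0.199
apply F[21]=+20.000 → step 22: x=-0.849, v=-1.432, θ₁=0.803, ω₁=3.051, θ₂=0.303, ω₂=0.058
apply F[22]=+20.000 → step 23: x=-0.876, v=-1.224, θ₁=0.865, ω₁=3.138, θ₂=0.303, ω₂=-0.084
apply F[23]=+20.000 → step 24: x=-0.898, v=-1.012, θ₁=0.929, ω₁=3.238, θ₂=0.299, ω₂=-0.222
apply F[24]=+20.000 → step 25: x=-0.916, v=-0.795, θ₁=0.995, ω₁=3.349, θ₂=0.294, ω₂=-0.352
apply F[25]=+20.000 → step 26: x=-0.930, v=-0.572, θ₁=1.063, ω₁=3.470, θ₂=0.285, ω₂=-0.471
apply F[26]=+20.000 → step 27: x=-0.939, v=-0.342, θ₁=1.134, ω₁=3.600, θ₂=0.275, ω₂=-0.575
apply F[27]=+20.000 → step 28: x=-0.944, v=-0.106, θ₁=1.207, ω₁=3.738, θ₂=0.263, ω₂=-0.660
apply F[28]=+20.000 → step 29: x=-0.943, v=0.138, θ₁=1.283, ω₁=3.887, θ₂=0.249, ω₂=-0.723
apply F[29]=+20.000 → step 30: x=-0.938, v=0.391, θ₁=1.363, ω₁=4.049, θ₂=0.234, ω₂=-0.761
apply F[30]=+20.000 → step 31: x=-0.928, v=0.651, θ₁=1.446, ω₁=4.227, θ₂=0.218, ω₂=-0.769
apply F[31]=+20.000 → step 32: x=-0.912, v=0.922, θ₁=1.532, ω₁=4.427, θ₂=0.203, ω₂=-0.742
apply F[32]=+20.000 → step 33: x=-0.891, v=1.204, θ₁=1.623, ω₁=4.653, θ₂=0.189, ω₂=-0.674
apply F[33]=+20.000 → step 34: x=-0.864, v=1.498, θ₁=1.718, ω₁=4.916, θ₂=0.177, ω₂=-0.555
apply F[34]=+20.000 → step 35: x=-0.831, v=1.809, θ₁=1.820, ω₁=5.225, θ₂=0.167, ω₂=-0.375
apply F[35]=+20.000 → step 36: x=-0.791, v=2.138, θ₁=1.928, ω₁=5.597, θ₂=0.162, ω₂=-0.115
apply F[36]=+20.000 → step 37: x=-0.745, v=2.493, θ₁=2.044, ω₁=6.050, θ₂=0.163, ω₂=0.248
apply F[37]=+20.000 → step 38: x=-0.691, v=2.878, θ₁=2.171, ω₁=6.611, θ₂=0.173, ω₂=0.748
apply F[38]=+20.000 → step 39: x=-0.630, v=3.303, θ₁=2.309, ω₁=7.316, θ₂=0.195, ω₂=1.433
Max |angle| over trajectory = 2.309 rad; bound = 1.284 → exceeded.

Answer: no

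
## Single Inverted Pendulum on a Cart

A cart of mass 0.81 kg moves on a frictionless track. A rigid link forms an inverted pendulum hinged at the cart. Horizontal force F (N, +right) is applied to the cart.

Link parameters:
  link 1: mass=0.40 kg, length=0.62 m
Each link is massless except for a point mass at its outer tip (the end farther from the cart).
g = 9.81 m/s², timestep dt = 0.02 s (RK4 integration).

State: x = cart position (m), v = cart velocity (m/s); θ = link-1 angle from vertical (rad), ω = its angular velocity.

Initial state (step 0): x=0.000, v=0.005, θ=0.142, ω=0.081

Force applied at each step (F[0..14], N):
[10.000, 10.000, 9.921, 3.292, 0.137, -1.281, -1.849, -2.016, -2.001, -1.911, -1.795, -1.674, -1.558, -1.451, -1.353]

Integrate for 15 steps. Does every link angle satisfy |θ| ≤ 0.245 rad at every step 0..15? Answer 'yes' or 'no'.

apply F[0]=+10.000 → step 1: x=0.002, v=0.236, θ=0.140, ω=-0.243
apply F[1]=+10.000 → step 2: x=0.009, v=0.468, θ=0.132, ω=-0.571
apply F[2]=+9.921 → step 3: x=0.021, v=0.699, θ=0.118, ω=-0.902
apply F[3]=+3.292 → step 4: x=0.036, v=0.771, θ=0.099, ω=-0.981
apply F[4]=+0.137 → step 5: x=0.051, v=0.766, θ=0.079, ω=-0.946
apply F[5]=-1.281 → step 6: x=0.066, v=0.728, θ=0.061, ω=-0.862
apply F[6]=-1.849 → step 7: x=0.080, v=0.677, θ=0.045, ω=-0.764
apply F[7]=-2.016 → step 8: x=0.093, v=0.624, θ=0.031, ω=-0.666
apply F[8]=-2.001 → step 9: x=0.105, v=0.572, θ=0.018, ω=-0.575
apply F[9]=-1.911 → step 10: x=0.116, v=0.524, θ=0.008, ω=-0.493
apply F[10]=-1.795 → step 11: x=0.126, v=0.479, θ=-0.001, ω=-0.420
apply F[11]=-1.674 → step 12: x=0.135, v=0.439, θ=-0.009, ω=-0.356
apply F[12]=-1.558 → step 13: x=0.144, v=0.401, θ=-0.016, ω=-0.300
apply F[13]=-1.451 → step 14: x=0.151, v=0.367, θ=-0.021, ω=-0.251
apply F[14]=-1.353 → step 15: x=0.158, v=0.336, θ=-0.026, ω=-0.208
Max |angle| over trajectory = 0.142 rad; bound = 0.245 → within bound.

Answer: yes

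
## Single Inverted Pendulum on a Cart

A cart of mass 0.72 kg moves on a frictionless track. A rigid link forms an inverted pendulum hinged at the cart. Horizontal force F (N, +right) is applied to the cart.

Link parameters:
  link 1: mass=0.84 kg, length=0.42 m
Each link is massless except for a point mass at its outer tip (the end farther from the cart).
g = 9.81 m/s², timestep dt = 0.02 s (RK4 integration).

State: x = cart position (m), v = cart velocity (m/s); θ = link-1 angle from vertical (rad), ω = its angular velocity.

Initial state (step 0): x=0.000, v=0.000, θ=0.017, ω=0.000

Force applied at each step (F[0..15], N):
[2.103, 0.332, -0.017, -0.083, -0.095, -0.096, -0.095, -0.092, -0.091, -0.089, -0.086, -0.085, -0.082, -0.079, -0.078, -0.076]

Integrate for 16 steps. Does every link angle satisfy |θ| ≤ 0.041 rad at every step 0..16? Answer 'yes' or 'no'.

Answer: yes

Derivation:
apply F[0]=+2.103 → step 1: x=0.001, v=0.055, θ=0.016, ω=-0.122
apply F[1]=+0.332 → step 2: x=0.002, v=0.060, θ=0.013, ω=-0.129
apply F[2]=-0.017 → step 3: x=0.003, v=0.057, θ=0.011, ω=-0.116
apply F[3]=-0.083 → step 4: x=0.004, v=0.053, θ=0.009, ω=-0.101
apply F[4]=-0.095 → step 5: x=0.005, v=0.048, θ=0.007, ω=-0.087
apply F[5]=-0.096 → step 6: x=0.006, v=0.044, θ=0.005, ω=-0.074
apply F[6]=-0.095 → step 7: x=0.007, v=0.041, θ=0.004, ω=-0.064
apply F[7]=-0.092 → step 8: x=0.008, v=0.037, θ=0.003, ω=-0.054
apply F[8]=-0.091 → step 9: x=0.008, v=0.034, θ=0.002, ω=-0.046
apply F[9]=-0.089 → step 10: x=0.009, v=0.032, θ=0.001, ω=-0.039
apply F[10]=-0.086 → step 11: x=0.010, v=0.029, θ=0.000, ω=-0.033
apply F[11]=-0.085 → step 12: x=0.010, v=0.027, θ=-0.001, ω=-0.028
apply F[12]=-0.082 → step 13: x=0.011, v=0.025, θ=-0.001, ω=-0.023
apply F[13]=-0.079 → step 14: x=0.011, v=0.023, θ=-0.002, ω=-0.019
apply F[14]=-0.078 → step 15: x=0.012, v=0.021, θ=-0.002, ω=-0.016
apply F[15]=-0.076 → step 16: x=0.012, v=0.019, θ=-0.002, ω=-0.013
Max |angle| over trajectory = 0.017 rad; bound = 0.041 → within bound.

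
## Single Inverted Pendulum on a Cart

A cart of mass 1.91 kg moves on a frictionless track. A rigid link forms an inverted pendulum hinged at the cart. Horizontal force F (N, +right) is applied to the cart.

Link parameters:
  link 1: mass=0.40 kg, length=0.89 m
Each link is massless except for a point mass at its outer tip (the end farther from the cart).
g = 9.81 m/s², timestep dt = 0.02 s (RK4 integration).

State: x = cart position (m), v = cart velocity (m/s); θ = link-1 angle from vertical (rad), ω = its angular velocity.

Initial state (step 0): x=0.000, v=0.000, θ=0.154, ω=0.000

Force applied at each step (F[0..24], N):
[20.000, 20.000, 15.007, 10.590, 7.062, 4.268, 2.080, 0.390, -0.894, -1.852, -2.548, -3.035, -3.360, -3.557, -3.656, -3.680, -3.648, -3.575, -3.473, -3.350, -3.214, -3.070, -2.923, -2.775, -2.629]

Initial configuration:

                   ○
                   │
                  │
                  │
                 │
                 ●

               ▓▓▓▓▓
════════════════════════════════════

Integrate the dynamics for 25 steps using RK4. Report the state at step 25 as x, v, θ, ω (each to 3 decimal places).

apply F[0]=+20.000 → step 1: x=0.002, v=0.202, θ=0.152, ω=-0.191
apply F[1]=+20.000 → step 2: x=0.008, v=0.405, θ=0.146, ω=-0.383
apply F[2]=+15.007 → step 3: x=0.018, v=0.556, θ=0.137, ω=-0.520
apply F[3]=+10.590 → step 4: x=0.030, v=0.661, θ=0.126, ω=-0.608
apply F[4]=+7.062 → step 5: x=0.044, v=0.730, θ=0.113, ω=-0.659
apply F[5]=+4.268 → step 6: x=0.059, v=0.770, θ=0.100, ω=-0.680
apply F[6]=+2.080 → step 7: x=0.074, v=0.788, θ=0.086, ω=-0.680
apply F[7]=+0.390 → step 8: x=0.090, v=0.789, θ=0.073, ω=-0.663
apply F[8]=-0.894 → step 9: x=0.106, v=0.777, θ=0.060, ω=-0.635
apply F[9]=-1.852 → step 10: x=0.121, v=0.756, θ=0.048, ω=-0.599
apply F[10]=-2.548 → step 11: x=0.136, v=0.728, θ=0.036, ω=-0.558
apply F[11]=-3.035 → step 12: x=0.150, v=0.695, θ=0.025, ω=-0.515
apply F[12]=-3.360 → step 13: x=0.164, v=0.659, θ=0.016, ω=-0.470
apply F[13]=-3.557 → step 14: x=0.177, v=0.621, θ=0.007, ω=-0.425
apply F[14]=-3.656 → step 15: x=0.189, v=0.583, θ=-0.001, ω=-0.381
apply F[15]=-3.680 → step 16: x=0.200, v=0.544, θ=-0.009, ω=-0.339
apply F[16]=-3.648 → step 17: x=0.210, v=0.506, θ=-0.015, ω=-0.300
apply F[17]=-3.575 → step 18: x=0.220, v=0.470, θ=-0.021, ω=-0.262
apply F[18]=-3.473 → step 19: x=0.229, v=0.434, θ=-0.026, ω=-0.228
apply F[19]=-3.350 → step 20: x=0.237, v=0.400, θ=-0.030, ω=-0.196
apply F[20]=-3.214 → step 21: x=0.245, v=0.368, θ=-0.033, ω=-0.166
apply F[21]=-3.070 → step 22: x=0.252, v=0.337, θ=-0.036, ω=-0.139
apply F[22]=-2.923 → step 23: x=0.259, v=0.308, θ=-0.039, ω=-0.115
apply F[23]=-2.775 → step 24: x=0.265, v=0.281, θ=-0.041, ω=-0.093
apply F[24]=-2.629 → step 25: x=0.270, v=0.255, θ=-0.043, ω=-0.074

Answer: x=0.270, v=0.255, θ=-0.043, ω=-0.074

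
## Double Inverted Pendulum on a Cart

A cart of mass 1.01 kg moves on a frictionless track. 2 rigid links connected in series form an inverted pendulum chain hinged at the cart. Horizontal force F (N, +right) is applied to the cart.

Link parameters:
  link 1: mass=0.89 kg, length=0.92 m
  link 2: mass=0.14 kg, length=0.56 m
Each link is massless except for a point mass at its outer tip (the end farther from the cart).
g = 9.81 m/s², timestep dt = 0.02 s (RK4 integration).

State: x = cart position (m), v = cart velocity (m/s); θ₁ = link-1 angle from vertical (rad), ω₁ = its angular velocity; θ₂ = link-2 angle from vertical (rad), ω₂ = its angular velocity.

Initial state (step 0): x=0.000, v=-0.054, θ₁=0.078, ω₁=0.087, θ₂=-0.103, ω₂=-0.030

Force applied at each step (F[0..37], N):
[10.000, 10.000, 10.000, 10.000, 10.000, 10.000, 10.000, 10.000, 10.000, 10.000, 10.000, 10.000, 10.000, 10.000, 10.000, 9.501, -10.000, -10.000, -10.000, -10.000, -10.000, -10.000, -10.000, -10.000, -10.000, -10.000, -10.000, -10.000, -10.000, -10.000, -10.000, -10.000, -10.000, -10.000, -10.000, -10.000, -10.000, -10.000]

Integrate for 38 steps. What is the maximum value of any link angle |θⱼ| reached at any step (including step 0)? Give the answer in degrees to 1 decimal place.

apply F[0]=+10.000 → step 1: x=0.001, v=0.127, θ₁=0.078, ω₁=-0.087, θ₂=-0.104, ω₂=-0.108
apply F[1]=+10.000 → step 2: x=0.005, v=0.309, θ₁=0.075, ω₁=-0.261, θ₂=-0.107, ω₂=-0.186
apply F[2]=+10.000 → step 3: x=0.013, v=0.492, θ₁=0.068, ω₁=-0.438, θ₂=-0.112, ω₂=-0.262
apply F[3]=+10.000 → step 4: x=0.025, v=0.677, θ₁=0.057, ω₁=-0.620, θ₂=-0.118, ω₂=-0.335
apply F[4]=+10.000 → step 5: x=0.040, v=0.866, θ₁=0.043, ω₁=-0.808, θ₂=-0.125, ω₂=-0.404
apply F[5]=+10.000 → step 6: x=0.059, v=1.057, θ₁=0.025, ω₁=-1.003, θ₂=-0.134, ω₂=-0.467
apply F[6]=+10.000 → step 7: x=0.083, v=1.253, θ₁=0.003, ω₁=-1.208, θ₂=-0.144, ω₂=-0.522
apply F[7]=+10.000 → step 8: x=0.110, v=1.452, θ₁=-0.024, ω₁=-1.424, θ₂=-0.155, ω₂=-0.568
apply F[8]=+10.000 → step 9: x=0.141, v=1.656, θ₁=-0.055, ω₁=-1.650, θ₂=-0.166, ω₂=-0.604
apply F[9]=+10.000 → step 10: x=0.176, v=1.863, θ₁=-0.090, ω₁=-1.888, θ₂=-0.179, ω₂=-0.630
apply F[10]=+10.000 → step 11: x=0.215, v=2.072, θ₁=-0.130, ω₁=-2.136, θ₂=-0.192, ω₂=-0.645
apply F[11]=+10.000 → step 12: x=0.259, v=2.280, θ₁=-0.175, ω₁=-2.391, θ₂=-0.205, ω₂=-0.652
apply F[12]=+10.000 → step 13: x=0.306, v=2.485, θ₁=-0.226, ω₁=-2.652, θ₂=-0.218, ω₂=-0.653
apply F[13]=+10.000 → step 14: x=0.358, v=2.682, θ₁=-0.281, ω₁=-2.912, θ₂=-0.231, ω₂=-0.653
apply F[14]=+10.000 → step 15: x=0.414, v=2.867, θ₁=-0.342, ω₁=-3.169, θ₂=-0.244, ω₂=-0.660
apply F[15]=+9.501 → step 16: x=0.473, v=3.027, θ₁=-0.408, ω₁=-3.407, θ₂=-0.257, ω₂=-0.679
apply F[16]=-10.000 → step 17: x=0.531, v=2.848, θ₁=-0.475, ω₁=-3.324, θ₂=-0.271, ω₂=-0.663
apply F[17]=-10.000 → step 18: x=0.586, v=2.677, θ₁=-0.541, ω₁=-3.267, θ₂=-0.284, ω₂=-0.637
apply F[18]=-10.000 → step 19: x=0.638, v=2.512, θ₁=-0.606, ω₁=-3.234, θ₂=-0.296, ω₂=-0.603
apply F[19]=-10.000 → step 20: x=0.687, v=2.350, θ₁=-0.671, ω₁=-3.223, θ₂=-0.308, ω₂=-0.562
apply F[20]=-10.000 → step 21: x=0.732, v=2.191, θ₁=-0.735, ω₁=-3.233, θ₂=-0.318, ω₂=-0.515
apply F[21]=-10.000 → step 22: x=0.775, v=2.033, θ₁=-0.800, ω₁=-3.260, θ₂=-0.328, ω₂=-0.466
apply F[22]=-10.000 → step 23: x=0.814, v=1.873, θ₁=-0.866, ω₁=-3.304, θ₂=-0.337, ω₂=-0.416
apply F[23]=-10.000 → step 24: x=0.850, v=1.709, θ₁=-0.932, ω₁=-3.364, θ₂=-0.345, ω₂=-0.369
apply F[24]=-10.000 → step 25: x=0.882, v=1.541, θ₁=-1.000, ω₁=-3.438, θ₂=-0.352, ω₂=-0.327
apply F[25]=-10.000 → step 26: x=0.911, v=1.366, θ₁=-1.070, ω₁=-3.526, θ₂=-0.358, ω₂=-0.293
apply F[26]=-10.000 → step 27: x=0.937, v=1.182, θ₁=-1.141, ω₁=-3.629, θ₂=-0.364, ω₂=-0.271
apply F[27]=-10.000 → step 28: x=0.958, v=0.988, θ₁=-1.215, ω₁=-3.745, θ₂=-0.369, ω₂=-0.265
apply F[28]=-10.000 → step 29: x=0.976, v=0.781, θ₁=-1.291, ω₁=-3.877, θ₂=-0.374, ω₂=-0.279
apply F[29]=-10.000 → step 30: x=0.989, v=0.560, θ₁=-1.370, ω₁=-4.025, θ₂=-0.380, ω₂=-0.319
apply F[30]=-10.000 → step 31: x=0.998, v=0.322, θ₁=-1.453, ω₁=-4.191, θ₂=-0.387, ω₂=-0.389
apply F[31]=-10.000 → step 32: x=1.002, v=0.064, θ₁=-1.538, ω₁=-4.379, θ₂=-0.396, ω₂=-0.497
apply F[32]=-10.000 → step 33: x=1.001, v=-0.216, θ₁=-1.628, ω₁=-4.590, θ₂=-0.408, ω₂=-0.652
apply F[33]=-10.000 → step 34: x=0.993, v=-0.524, θ₁=-1.722, ω₁=-4.831, θ₂=-0.423, ω₂=-0.864
apply F[34]=-10.000 → step 35: x=0.980, v=-0.862, θ₁=-1.821, ω₁=-5.106, θ₂=-0.443, ω₂=-1.147
apply F[35]=-10.000 → step 36: x=0.959, v=-1.237, θ₁=-1.927, ω₁=-5.424, θ₂=-0.469, ω₂=-1.519
apply F[36]=-10.000 → step 37: x=0.930, v=-1.656, θ₁=-2.039, ω₁=-5.794, θ₂=-0.504, ω₂=-2.007
apply F[37]=-10.000 → step 38: x=0.892, v=-2.125, θ₁=-2.159, ω₁=-6.226, θ₂=-0.550, ω₂=-2.644
Max |angle| over trajectory = 2.159 rad = 123.7°.

Answer: 123.7°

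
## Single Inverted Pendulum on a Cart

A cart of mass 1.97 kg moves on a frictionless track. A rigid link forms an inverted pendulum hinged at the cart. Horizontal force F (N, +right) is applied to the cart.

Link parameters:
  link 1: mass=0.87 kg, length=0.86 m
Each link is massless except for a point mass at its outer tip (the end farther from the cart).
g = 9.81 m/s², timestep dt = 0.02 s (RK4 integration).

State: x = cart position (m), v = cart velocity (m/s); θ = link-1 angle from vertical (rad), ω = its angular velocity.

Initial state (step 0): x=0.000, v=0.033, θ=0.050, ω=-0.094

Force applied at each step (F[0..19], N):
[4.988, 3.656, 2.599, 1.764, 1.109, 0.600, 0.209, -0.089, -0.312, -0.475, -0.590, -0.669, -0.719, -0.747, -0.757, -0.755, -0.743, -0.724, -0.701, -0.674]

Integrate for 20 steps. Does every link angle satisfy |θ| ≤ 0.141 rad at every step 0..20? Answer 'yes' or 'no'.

apply F[0]=+4.988 → step 1: x=0.001, v=0.079, θ=0.048, ω=-0.137
apply F[1]=+3.656 → step 2: x=0.003, v=0.112, θ=0.045, ω=-0.165
apply F[2]=+2.599 → step 3: x=0.006, v=0.135, θ=0.041, ω=-0.181
apply F[3]=+1.764 → step 4: x=0.008, v=0.150, θ=0.038, ω=-0.189
apply F[4]=+1.109 → step 5: x=0.011, v=0.158, θ=0.034, ω=-0.190
apply F[5]=+0.600 → step 6: x=0.015, v=0.161, θ=0.030, ω=-0.187
apply F[6]=+0.209 → step 7: x=0.018, v=0.161, θ=0.026, ω=-0.180
apply F[7]=-0.089 → step 8: x=0.021, v=0.158, θ=0.023, ω=-0.171
apply F[8]=-0.312 → step 9: x=0.024, v=0.153, θ=0.019, ω=-0.160
apply F[9]=-0.475 → step 10: x=0.027, v=0.146, θ=0.016, ω=-0.149
apply F[10]=-0.590 → step 11: x=0.030, v=0.139, θ=0.014, ω=-0.137
apply F[11]=-0.669 → step 12: x=0.033, v=0.131, θ=0.011, ω=-0.125
apply F[12]=-0.719 → step 13: x=0.035, v=0.123, θ=0.009, ω=-0.114
apply F[13]=-0.747 → step 14: x=0.038, v=0.115, θ=0.006, ω=-0.102
apply F[14]=-0.757 → step 15: x=0.040, v=0.107, θ=0.004, ω=-0.092
apply F[15]=-0.755 → step 16: x=0.042, v=0.099, θ=0.003, ω=-0.081
apply F[16]=-0.743 → step 17: x=0.044, v=0.091, θ=0.001, ω=-0.072
apply F[17]=-0.724 → step 18: x=0.046, v=0.084, θ=-0.000, ω=-0.063
apply F[18]=-0.701 → step 19: x=0.047, v=0.077, θ=-0.001, ω=-0.055
apply F[19]=-0.674 → step 20: x=0.049, v=0.070, θ=-0.002, ω=-0.048
Max |angle| over trajectory = 0.050 rad; bound = 0.141 → within bound.

Answer: yes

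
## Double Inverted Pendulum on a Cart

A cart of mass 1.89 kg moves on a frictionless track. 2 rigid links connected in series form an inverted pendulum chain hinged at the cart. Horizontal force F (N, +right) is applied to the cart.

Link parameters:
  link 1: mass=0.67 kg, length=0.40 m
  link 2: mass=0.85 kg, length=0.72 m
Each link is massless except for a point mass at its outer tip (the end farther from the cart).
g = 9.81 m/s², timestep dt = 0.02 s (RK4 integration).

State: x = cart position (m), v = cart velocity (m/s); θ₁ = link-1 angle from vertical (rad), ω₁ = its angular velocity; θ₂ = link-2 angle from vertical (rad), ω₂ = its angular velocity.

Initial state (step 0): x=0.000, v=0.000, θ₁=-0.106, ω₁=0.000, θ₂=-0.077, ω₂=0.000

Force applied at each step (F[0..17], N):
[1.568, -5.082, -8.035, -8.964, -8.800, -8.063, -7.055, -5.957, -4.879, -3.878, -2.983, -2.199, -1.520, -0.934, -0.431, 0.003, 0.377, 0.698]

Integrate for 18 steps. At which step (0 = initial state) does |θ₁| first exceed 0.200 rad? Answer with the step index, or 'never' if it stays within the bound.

apply F[0]=+1.568 → step 1: x=0.000, v=0.033, θ₁=-0.108, ω₁=-0.152, θ₂=-0.077, ω₂=0.018
apply F[1]=-5.082 → step 2: x=0.001, v=-0.003, θ₁=-0.110, ω₁=-0.135, θ₂=-0.076, ω₂=0.038
apply F[2]=-8.035 → step 3: x=-0.000, v=-0.070, θ₁=-0.112, ω₁=-0.046, θ₂=-0.075, ω₂=0.061
apply F[3]=-8.964 → step 4: x=-0.002, v=-0.147, θ₁=-0.112, ω₁=0.065, θ₂=-0.074, ω₂=0.085
apply F[4]=-8.800 → step 5: x=-0.006, v=-0.222, θ₁=-0.110, ω₁=0.172, θ₂=-0.072, ω₂=0.109
apply F[5]=-8.063 → step 6: x=-0.011, v=-0.290, θ₁=-0.105, ω₁=0.265, θ₂=-0.069, ω₂=0.133
apply F[6]=-7.055 → step 7: x=-0.017, v=-0.348, θ₁=-0.099, ω₁=0.338, θ₂=-0.067, ω₂=0.154
apply F[7]=-5.957 → step 8: x=-0.025, v=-0.396, θ₁=-0.092, ω₁=0.391, θ₂=-0.063, ω₂=0.173
apply F[8]=-4.879 → step 9: x=-0.033, v=-0.434, θ₁=-0.084, ω₁=0.425, θ₂=-0.060, ω₂=0.190
apply F[9]=-3.878 → step 10: x=-0.042, v=-0.462, θ₁=-0.075, ω₁=0.444, θ₂=-0.056, ω₂=0.203
apply F[10]=-2.983 → step 11: x=-0.052, v=-0.483, θ₁=-0.066, ω₁=0.450, θ₂=-0.052, ω₂=0.214
apply F[11]=-2.199 → step 12: x=-0.061, v=-0.496, θ₁=-0.057, ω₁=0.446, θ₂=-0.047, ω₂=0.221
apply F[12]=-1.520 → step 13: x=-0.071, v=-0.504, θ₁=-0.049, ω₁=0.434, θ₂=-0.043, ω₂=0.226
apply F[13]=-0.934 → step 14: x=-0.082, v=-0.507, θ₁=-0.040, ω₁=0.418, θ₂=-0.038, ω₂=0.229
apply F[14]=-0.431 → step 15: x=-0.092, v=-0.506, θ₁=-0.032, ω₁=0.397, θ₂=-0.034, ω₂=0.229
apply F[15]=+0.003 → step 16: x=-0.102, v=-0.502, θ₁=-0.024, ω₁=0.375, θ₂=-0.029, ω₂=0.227
apply F[16]=+0.377 → step 17: x=-0.112, v=-0.494, θ₁=-0.017, ω₁=0.350, θ₂=-0.025, ω₂=0.223
apply F[17]=+0.698 → step 18: x=-0.121, v=-0.485, θ₁=-0.010, ω₁=0.325, θ₂=-0.020, ω₂=0.217
max |θ₁| = 0.112 ≤ 0.200 over all 19 states.

Answer: never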